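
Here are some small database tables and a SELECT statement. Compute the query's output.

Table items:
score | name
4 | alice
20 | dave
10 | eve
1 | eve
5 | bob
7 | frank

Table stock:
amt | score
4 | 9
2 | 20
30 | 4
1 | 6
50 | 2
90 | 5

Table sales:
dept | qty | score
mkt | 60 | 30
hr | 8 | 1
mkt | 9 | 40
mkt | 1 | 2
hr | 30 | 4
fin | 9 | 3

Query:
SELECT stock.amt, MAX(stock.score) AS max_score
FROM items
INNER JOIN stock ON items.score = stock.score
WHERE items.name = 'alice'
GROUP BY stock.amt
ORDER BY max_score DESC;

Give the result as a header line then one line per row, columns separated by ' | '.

After JOIN stock (3 rows):
items.score | items.name | stock.amt | stock.score
4 | alice | 30 | 4
20 | dave | 2 | 20
5 | bob | 90 | 5
After WHERE (1 rows):
items.score | items.name | stock.amt | stock.score
4 | alice | 30 | 4
After GROUP BY (1 rows):
stock.amt | max_score
30 | 4
After ORDER BY (1 rows):
stock.amt | max_score
30 | 4

== RESULT ==
stock.amt | max_score
30 | 4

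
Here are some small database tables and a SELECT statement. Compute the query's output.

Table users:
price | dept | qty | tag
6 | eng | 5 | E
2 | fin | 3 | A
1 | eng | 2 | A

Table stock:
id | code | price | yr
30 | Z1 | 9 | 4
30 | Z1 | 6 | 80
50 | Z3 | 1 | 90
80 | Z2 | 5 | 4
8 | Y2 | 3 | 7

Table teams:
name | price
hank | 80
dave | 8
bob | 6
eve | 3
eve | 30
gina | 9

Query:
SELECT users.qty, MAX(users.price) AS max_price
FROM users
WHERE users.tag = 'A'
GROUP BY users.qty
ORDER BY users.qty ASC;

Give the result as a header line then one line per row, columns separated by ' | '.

After WHERE (2 rows):
users.price | users.dept | users.qty | users.tag
2 | fin | 3 | A
1 | eng | 2 | A
After GROUP BY (2 rows):
users.qty | max_price
3 | 2
2 | 1
After ORDER BY (2 rows):
users.qty | max_price
2 | 1
3 | 2

== RESULT ==
users.qty | max_price
2 | 1
3 | 2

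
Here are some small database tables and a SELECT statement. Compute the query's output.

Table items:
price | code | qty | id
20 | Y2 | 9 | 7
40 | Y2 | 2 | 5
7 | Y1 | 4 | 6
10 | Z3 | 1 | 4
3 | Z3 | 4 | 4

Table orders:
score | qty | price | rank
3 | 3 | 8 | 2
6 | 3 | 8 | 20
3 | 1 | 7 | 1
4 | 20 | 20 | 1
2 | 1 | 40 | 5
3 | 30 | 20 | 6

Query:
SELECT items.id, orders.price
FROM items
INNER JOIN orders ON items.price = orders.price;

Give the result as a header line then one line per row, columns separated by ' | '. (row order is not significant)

== RESULT ==
items.id | orders.price
7 | 20
7 | 20
5 | 40
6 | 7

Derivation:
After JOIN orders (4 rows):
items.price | items.code | items.qty | items.id | orders.score | orders.qty | orders.price | orders.rank
20 | Y2 | 9 | 7 | 4 | 20 | 20 | 1
20 | Y2 | 9 | 7 | 3 | 30 | 20 | 6
40 | Y2 | 2 | 5 | 2 | 1 | 40 | 5
7 | Y1 | 4 | 6 | 3 | 1 | 7 | 1
After SELECT (4 rows):
items.id | orders.price
7 | 20
7 | 20
5 | 40
6 | 7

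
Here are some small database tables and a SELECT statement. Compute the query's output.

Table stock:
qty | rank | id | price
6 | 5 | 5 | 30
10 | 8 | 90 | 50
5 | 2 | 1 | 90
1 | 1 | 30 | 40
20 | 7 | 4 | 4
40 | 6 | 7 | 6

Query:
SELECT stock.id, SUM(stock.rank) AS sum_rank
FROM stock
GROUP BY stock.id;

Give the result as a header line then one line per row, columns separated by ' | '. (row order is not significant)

== RESULT ==
stock.id | sum_rank
5 | 5
90 | 8
1 | 2
30 | 1
4 | 7
7 | 6

Derivation:
After GROUP BY (6 rows):
stock.id | sum_rank
5 | 5
90 | 8
1 | 2
30 | 1
4 | 7
7 | 6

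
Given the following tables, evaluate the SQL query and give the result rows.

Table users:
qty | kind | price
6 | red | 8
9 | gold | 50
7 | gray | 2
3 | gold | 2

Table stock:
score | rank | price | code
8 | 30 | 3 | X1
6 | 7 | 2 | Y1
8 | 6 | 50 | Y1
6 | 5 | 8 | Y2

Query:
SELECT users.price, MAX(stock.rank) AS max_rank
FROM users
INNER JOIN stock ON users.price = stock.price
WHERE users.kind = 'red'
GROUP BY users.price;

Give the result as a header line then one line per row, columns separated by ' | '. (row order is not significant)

== RESULT ==
users.price | max_rank
8 | 5

Derivation:
After JOIN stock (4 rows):
users.qty | users.kind | users.price | stock.score | stock.rank | stock.price | stock.code
6 | red | 8 | 6 | 5 | 8 | Y2
9 | gold | 50 | 8 | 6 | 50 | Y1
7 | gray | 2 | 6 | 7 | 2 | Y1
3 | gold | 2 | 6 | 7 | 2 | Y1
After WHERE (1 rows):
users.qty | users.kind | users.price | stock.score | stock.rank | stock.price | stock.code
6 | red | 8 | 6 | 5 | 8 | Y2
After GROUP BY (1 rows):
users.price | max_rank
8 | 5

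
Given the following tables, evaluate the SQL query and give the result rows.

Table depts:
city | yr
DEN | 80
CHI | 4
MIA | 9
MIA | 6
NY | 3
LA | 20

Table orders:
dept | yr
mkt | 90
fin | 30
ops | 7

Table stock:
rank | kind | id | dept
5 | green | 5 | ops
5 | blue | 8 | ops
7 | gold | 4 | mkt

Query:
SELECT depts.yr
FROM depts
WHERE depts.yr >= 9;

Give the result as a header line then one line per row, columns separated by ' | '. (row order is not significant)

After WHERE (3 rows):
depts.city | depts.yr
DEN | 80
MIA | 9
LA | 20
After SELECT (3 rows):
depts.yr
80
9
20

== RESULT ==
depts.yr
80
9
20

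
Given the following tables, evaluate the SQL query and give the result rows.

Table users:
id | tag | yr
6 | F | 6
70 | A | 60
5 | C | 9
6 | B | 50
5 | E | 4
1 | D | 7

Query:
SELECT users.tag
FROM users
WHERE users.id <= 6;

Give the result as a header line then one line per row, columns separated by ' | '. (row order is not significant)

After WHERE (5 rows):
users.id | users.tag | users.yr
6 | F | 6
5 | C | 9
6 | B | 50
5 | E | 4
1 | D | 7
After SELECT (5 rows):
users.tag
F
C
B
E
D

== RESULT ==
users.tag
F
C
B
E
D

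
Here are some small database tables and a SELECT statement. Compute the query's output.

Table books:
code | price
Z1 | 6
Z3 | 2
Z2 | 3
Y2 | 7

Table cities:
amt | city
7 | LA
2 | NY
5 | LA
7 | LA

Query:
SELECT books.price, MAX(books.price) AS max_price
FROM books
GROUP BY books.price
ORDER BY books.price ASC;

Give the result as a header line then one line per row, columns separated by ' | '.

After GROUP BY (4 rows):
books.price | max_price
6 | 6
2 | 2
3 | 3
7 | 7
After ORDER BY (4 rows):
books.price | max_price
2 | 2
3 | 3
6 | 6
7 | 7

== RESULT ==
books.price | max_price
2 | 2
3 | 3
6 | 6
7 | 7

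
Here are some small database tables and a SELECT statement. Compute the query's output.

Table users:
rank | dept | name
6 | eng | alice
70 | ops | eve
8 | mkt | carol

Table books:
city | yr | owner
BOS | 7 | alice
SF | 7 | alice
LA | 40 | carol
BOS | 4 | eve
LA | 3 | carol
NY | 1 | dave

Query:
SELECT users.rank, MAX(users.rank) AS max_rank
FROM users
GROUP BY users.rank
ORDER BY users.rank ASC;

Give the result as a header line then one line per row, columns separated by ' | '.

== RESULT ==
users.rank | max_rank
6 | 6
8 | 8
70 | 70

Derivation:
After GROUP BY (3 rows):
users.rank | max_rank
6 | 6
70 | 70
8 | 8
After ORDER BY (3 rows):
users.rank | max_rank
6 | 6
8 | 8
70 | 70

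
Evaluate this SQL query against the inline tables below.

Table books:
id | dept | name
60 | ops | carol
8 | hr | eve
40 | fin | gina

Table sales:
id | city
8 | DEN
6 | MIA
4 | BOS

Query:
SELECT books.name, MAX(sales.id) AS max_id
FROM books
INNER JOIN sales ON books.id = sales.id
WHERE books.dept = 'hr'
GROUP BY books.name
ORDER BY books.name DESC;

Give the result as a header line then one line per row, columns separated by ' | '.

== RESULT ==
books.name | max_id
eve | 8

Derivation:
After JOIN sales (1 rows):
books.id | books.dept | books.name | sales.id | sales.city
8 | hr | eve | 8 | DEN
After WHERE (1 rows):
books.id | books.dept | books.name | sales.id | sales.city
8 | hr | eve | 8 | DEN
After GROUP BY (1 rows):
books.name | max_id
eve | 8
After ORDER BY (1 rows):
books.name | max_id
eve | 8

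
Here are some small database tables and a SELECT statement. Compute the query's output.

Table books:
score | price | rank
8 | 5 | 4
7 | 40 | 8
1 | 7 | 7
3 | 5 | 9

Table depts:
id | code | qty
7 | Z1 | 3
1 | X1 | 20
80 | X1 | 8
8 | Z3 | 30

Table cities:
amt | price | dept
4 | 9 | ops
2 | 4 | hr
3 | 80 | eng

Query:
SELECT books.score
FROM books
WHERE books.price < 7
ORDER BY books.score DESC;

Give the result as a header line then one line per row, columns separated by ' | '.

After WHERE (2 rows):
books.score | books.price | books.rank
8 | 5 | 4
3 | 5 | 9
After SELECT (2 rows):
books.score
8
3
After ORDER BY (2 rows):
books.score
8
3

== RESULT ==
books.score
8
3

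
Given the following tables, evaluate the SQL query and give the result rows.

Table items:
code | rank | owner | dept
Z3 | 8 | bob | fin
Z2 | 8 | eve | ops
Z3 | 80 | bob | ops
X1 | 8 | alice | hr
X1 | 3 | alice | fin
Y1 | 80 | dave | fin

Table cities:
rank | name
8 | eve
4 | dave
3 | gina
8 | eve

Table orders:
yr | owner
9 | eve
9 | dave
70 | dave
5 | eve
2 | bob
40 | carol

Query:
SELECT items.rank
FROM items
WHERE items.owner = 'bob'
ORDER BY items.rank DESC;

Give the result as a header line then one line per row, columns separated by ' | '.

After WHERE (2 rows):
items.code | items.rank | items.owner | items.dept
Z3 | 8 | bob | fin
Z3 | 80 | bob | ops
After SELECT (2 rows):
items.rank
8
80
After ORDER BY (2 rows):
items.rank
80
8

== RESULT ==
items.rank
80
8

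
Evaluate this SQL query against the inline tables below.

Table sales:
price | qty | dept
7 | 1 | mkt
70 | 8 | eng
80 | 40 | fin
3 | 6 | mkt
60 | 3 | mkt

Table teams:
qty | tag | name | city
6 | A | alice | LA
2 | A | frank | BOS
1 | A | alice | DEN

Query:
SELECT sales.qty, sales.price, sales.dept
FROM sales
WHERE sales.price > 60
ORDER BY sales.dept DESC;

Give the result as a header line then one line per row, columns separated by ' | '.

== RESULT ==
sales.qty | sales.price | sales.dept
40 | 80 | fin
8 | 70 | eng

Derivation:
After WHERE (2 rows):
sales.price | sales.qty | sales.dept
70 | 8 | eng
80 | 40 | fin
After SELECT (2 rows):
sales.qty | sales.price | sales.dept
8 | 70 | eng
40 | 80 | fin
After ORDER BY (2 rows):
sales.qty | sales.price | sales.dept
40 | 80 | fin
8 | 70 | eng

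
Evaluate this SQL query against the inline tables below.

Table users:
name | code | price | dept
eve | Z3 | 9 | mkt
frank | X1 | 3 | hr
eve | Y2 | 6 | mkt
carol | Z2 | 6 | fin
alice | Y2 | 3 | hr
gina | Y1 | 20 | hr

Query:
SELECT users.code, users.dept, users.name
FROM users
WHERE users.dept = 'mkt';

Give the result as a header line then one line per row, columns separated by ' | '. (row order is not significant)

== RESULT ==
users.code | users.dept | users.name
Z3 | mkt | eve
Y2 | mkt | eve

Derivation:
After WHERE (2 rows):
users.name | users.code | users.price | users.dept
eve | Z3 | 9 | mkt
eve | Y2 | 6 | mkt
After SELECT (2 rows):
users.code | users.dept | users.name
Z3 | mkt | eve
Y2 | mkt | eve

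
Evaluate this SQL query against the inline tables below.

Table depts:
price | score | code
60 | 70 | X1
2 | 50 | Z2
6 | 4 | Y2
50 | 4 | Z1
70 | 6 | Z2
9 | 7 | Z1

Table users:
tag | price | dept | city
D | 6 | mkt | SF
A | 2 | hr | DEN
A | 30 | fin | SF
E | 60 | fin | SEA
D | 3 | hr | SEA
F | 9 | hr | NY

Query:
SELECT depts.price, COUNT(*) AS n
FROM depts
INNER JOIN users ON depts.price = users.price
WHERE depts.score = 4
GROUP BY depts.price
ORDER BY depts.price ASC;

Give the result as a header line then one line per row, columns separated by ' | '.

After JOIN users (4 rows):
depts.price | depts.score | depts.code | users.tag | users.price | users.dept | users.city
60 | 70 | X1 | E | 60 | fin | SEA
2 | 50 | Z2 | A | 2 | hr | DEN
6 | 4 | Y2 | D | 6 | mkt | SF
9 | 7 | Z1 | F | 9 | hr | NY
After WHERE (1 rows):
depts.price | depts.score | depts.code | users.tag | users.price | users.dept | users.city
6 | 4 | Y2 | D | 6 | mkt | SF
After GROUP BY (1 rows):
depts.price | n
6 | 1
After ORDER BY (1 rows):
depts.price | n
6 | 1

== RESULT ==
depts.price | n
6 | 1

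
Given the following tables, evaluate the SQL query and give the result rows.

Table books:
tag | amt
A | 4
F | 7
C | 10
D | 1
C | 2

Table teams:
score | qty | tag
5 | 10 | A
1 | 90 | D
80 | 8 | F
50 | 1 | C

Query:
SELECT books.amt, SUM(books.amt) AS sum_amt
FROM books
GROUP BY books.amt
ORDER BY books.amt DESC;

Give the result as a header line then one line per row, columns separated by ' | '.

== RESULT ==
books.amt | sum_amt
10 | 10
7 | 7
4 | 4
2 | 2
1 | 1

Derivation:
After GROUP BY (5 rows):
books.amt | sum_amt
4 | 4
7 | 7
10 | 10
1 | 1
2 | 2
After ORDER BY (5 rows):
books.amt | sum_amt
10 | 10
7 | 7
4 | 4
2 | 2
1 | 1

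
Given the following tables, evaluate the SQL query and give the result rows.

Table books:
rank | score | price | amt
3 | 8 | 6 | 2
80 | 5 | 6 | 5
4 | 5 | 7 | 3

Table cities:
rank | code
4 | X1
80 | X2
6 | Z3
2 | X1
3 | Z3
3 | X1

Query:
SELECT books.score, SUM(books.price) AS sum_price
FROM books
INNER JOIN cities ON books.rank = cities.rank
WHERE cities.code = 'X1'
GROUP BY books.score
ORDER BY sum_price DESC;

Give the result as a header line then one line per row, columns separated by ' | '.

After JOIN cities (4 rows):
books.rank | books.score | books.price | books.amt | cities.rank | cities.code
3 | 8 | 6 | 2 | 3 | Z3
3 | 8 | 6 | 2 | 3 | X1
80 | 5 | 6 | 5 | 80 | X2
4 | 5 | 7 | 3 | 4 | X1
After WHERE (2 rows):
books.rank | books.score | books.price | books.amt | cities.rank | cities.code
3 | 8 | 6 | 2 | 3 | X1
4 | 5 | 7 | 3 | 4 | X1
After GROUP BY (2 rows):
books.score | sum_price
8 | 6
5 | 7
After ORDER BY (2 rows):
books.score | sum_price
5 | 7
8 | 6

== RESULT ==
books.score | sum_price
5 | 7
8 | 6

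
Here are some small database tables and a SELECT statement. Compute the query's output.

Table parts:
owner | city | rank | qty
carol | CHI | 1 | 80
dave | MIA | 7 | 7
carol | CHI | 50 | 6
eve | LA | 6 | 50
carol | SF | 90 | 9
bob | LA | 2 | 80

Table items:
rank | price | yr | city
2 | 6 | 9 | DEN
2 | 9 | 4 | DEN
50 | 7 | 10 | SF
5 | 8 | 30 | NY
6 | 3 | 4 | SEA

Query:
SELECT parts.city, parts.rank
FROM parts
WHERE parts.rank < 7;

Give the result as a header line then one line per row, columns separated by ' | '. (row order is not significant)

After WHERE (3 rows):
parts.owner | parts.city | parts.rank | parts.qty
carol | CHI | 1 | 80
eve | LA | 6 | 50
bob | LA | 2 | 80
After SELECT (3 rows):
parts.city | parts.rank
CHI | 1
LA | 6
LA | 2

== RESULT ==
parts.city | parts.rank
CHI | 1
LA | 6
LA | 2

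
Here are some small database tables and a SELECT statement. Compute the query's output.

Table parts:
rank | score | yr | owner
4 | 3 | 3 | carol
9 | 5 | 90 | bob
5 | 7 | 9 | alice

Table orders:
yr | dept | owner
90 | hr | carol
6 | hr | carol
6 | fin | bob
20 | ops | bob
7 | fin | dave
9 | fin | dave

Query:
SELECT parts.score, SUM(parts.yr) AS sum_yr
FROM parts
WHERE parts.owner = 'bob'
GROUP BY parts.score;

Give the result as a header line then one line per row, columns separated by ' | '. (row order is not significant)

After WHERE (1 rows):
parts.rank | parts.score | parts.yr | parts.owner
9 | 5 | 90 | bob
After GROUP BY (1 rows):
parts.score | sum_yr
5 | 90

== RESULT ==
parts.score | sum_yr
5 | 90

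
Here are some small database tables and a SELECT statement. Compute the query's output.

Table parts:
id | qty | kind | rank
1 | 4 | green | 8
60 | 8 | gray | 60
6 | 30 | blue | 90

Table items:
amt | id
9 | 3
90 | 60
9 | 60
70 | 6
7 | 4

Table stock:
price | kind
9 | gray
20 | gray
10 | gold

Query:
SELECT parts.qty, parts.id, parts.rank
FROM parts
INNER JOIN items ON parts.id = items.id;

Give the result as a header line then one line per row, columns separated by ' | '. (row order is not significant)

== RESULT ==
parts.qty | parts.id | parts.rank
8 | 60 | 60
8 | 60 | 60
30 | 6 | 90

Derivation:
After JOIN items (3 rows):
parts.id | parts.qty | parts.kind | parts.rank | items.amt | items.id
60 | 8 | gray | 60 | 90 | 60
60 | 8 | gray | 60 | 9 | 60
6 | 30 | blue | 90 | 70 | 6
After SELECT (3 rows):
parts.qty | parts.id | parts.rank
8 | 60 | 60
8 | 60 | 60
30 | 6 | 90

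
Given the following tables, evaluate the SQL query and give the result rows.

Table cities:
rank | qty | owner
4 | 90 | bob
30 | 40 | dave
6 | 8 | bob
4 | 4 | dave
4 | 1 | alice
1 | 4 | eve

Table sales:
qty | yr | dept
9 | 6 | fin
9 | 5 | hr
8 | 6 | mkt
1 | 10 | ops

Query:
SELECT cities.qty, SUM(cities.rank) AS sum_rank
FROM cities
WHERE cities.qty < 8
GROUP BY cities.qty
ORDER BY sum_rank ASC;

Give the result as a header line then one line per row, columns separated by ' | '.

After WHERE (3 rows):
cities.rank | cities.qty | cities.owner
4 | 4 | dave
4 | 1 | alice
1 | 4 | eve
After GROUP BY (2 rows):
cities.qty | sum_rank
4 | 5
1 | 4
After ORDER BY (2 rows):
cities.qty | sum_rank
1 | 4
4 | 5

== RESULT ==
cities.qty | sum_rank
1 | 4
4 | 5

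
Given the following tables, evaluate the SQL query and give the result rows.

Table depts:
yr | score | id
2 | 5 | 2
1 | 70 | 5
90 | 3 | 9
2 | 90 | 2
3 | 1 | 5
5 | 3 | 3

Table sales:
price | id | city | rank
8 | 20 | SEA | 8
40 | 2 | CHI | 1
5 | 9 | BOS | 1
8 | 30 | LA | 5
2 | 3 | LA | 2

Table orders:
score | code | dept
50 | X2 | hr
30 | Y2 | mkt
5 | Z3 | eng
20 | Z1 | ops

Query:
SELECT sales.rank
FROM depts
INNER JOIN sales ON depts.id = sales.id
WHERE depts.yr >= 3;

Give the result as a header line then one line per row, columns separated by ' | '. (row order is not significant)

After JOIN sales (4 rows):
depts.yr | depts.score | depts.id | sales.price | sales.id | sales.city | sales.rank
2 | 5 | 2 | 40 | 2 | CHI | 1
90 | 3 | 9 | 5 | 9 | BOS | 1
2 | 90 | 2 | 40 | 2 | CHI | 1
5 | 3 | 3 | 2 | 3 | LA | 2
After WHERE (2 rows):
depts.yr | depts.score | depts.id | sales.price | sales.id | sales.city | sales.rank
90 | 3 | 9 | 5 | 9 | BOS | 1
5 | 3 | 3 | 2 | 3 | LA | 2
After SELECT (2 rows):
sales.rank
1
2

== RESULT ==
sales.rank
1
2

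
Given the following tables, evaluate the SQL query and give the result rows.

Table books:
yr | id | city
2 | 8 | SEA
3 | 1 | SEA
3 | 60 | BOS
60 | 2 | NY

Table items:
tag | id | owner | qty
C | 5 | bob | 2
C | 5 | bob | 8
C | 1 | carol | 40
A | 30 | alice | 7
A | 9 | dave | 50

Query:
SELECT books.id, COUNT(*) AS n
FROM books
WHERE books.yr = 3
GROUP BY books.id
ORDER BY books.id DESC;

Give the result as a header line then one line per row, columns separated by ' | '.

After WHERE (2 rows):
books.yr | books.id | books.city
3 | 1 | SEA
3 | 60 | BOS
After GROUP BY (2 rows):
books.id | n
1 | 1
60 | 1
After ORDER BY (2 rows):
books.id | n
60 | 1
1 | 1

== RESULT ==
books.id | n
60 | 1
1 | 1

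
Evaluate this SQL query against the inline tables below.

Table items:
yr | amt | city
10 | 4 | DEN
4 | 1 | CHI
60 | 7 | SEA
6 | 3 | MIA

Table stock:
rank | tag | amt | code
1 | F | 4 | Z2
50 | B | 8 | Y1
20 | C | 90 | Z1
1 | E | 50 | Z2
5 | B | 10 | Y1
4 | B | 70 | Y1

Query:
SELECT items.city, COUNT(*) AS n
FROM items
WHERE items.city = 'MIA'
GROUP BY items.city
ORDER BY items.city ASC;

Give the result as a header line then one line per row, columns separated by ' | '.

== RESULT ==
items.city | n
MIA | 1

Derivation:
After WHERE (1 rows):
items.yr | items.amt | items.city
6 | 3 | MIA
After GROUP BY (1 rows):
items.city | n
MIA | 1
After ORDER BY (1 rows):
items.city | n
MIA | 1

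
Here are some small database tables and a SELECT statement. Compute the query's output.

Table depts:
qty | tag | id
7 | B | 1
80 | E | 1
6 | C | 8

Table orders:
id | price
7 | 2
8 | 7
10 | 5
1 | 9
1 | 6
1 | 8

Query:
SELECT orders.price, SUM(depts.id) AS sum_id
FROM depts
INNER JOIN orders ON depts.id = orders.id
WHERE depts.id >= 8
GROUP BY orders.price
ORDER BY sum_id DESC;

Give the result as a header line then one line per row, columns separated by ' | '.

After JOIN orders (7 rows):
depts.qty | depts.tag | depts.id | orders.id | orders.price
7 | B | 1 | 1 | 9
7 | B | 1 | 1 | 6
7 | B | 1 | 1 | 8
80 | E | 1 | 1 | 9
80 | E | 1 | 1 | 6
80 | E | 1 | 1 | 8
6 | C | 8 | 8 | 7
After WHERE (1 rows):
depts.qty | depts.tag | depts.id | orders.id | orders.price
6 | C | 8 | 8 | 7
After GROUP BY (1 rows):
orders.price | sum_id
7 | 8
After ORDER BY (1 rows):
orders.price | sum_id
7 | 8

== RESULT ==
orders.price | sum_id
7 | 8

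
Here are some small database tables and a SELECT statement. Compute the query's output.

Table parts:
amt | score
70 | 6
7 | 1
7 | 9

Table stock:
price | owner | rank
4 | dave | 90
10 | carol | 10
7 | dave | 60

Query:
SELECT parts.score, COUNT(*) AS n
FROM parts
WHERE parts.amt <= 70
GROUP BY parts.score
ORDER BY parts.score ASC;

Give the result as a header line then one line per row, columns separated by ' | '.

After WHERE (3 rows):
parts.amt | parts.score
70 | 6
7 | 1
7 | 9
After GROUP BY (3 rows):
parts.score | n
6 | 1
1 | 1
9 | 1
After ORDER BY (3 rows):
parts.score | n
1 | 1
6 | 1
9 | 1

== RESULT ==
parts.score | n
1 | 1
6 | 1
9 | 1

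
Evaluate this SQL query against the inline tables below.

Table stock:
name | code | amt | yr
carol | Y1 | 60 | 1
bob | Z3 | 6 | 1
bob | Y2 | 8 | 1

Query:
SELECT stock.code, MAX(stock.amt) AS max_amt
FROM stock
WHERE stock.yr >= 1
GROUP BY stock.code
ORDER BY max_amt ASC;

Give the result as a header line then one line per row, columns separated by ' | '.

After WHERE (3 rows):
stock.name | stock.code | stock.amt | stock.yr
carol | Y1 | 60 | 1
bob | Z3 | 6 | 1
bob | Y2 | 8 | 1
After GROUP BY (3 rows):
stock.code | max_amt
Y1 | 60
Z3 | 6
Y2 | 8
After ORDER BY (3 rows):
stock.code | max_amt
Z3 | 6
Y2 | 8
Y1 | 60

== RESULT ==
stock.code | max_amt
Z3 | 6
Y2 | 8
Y1 | 60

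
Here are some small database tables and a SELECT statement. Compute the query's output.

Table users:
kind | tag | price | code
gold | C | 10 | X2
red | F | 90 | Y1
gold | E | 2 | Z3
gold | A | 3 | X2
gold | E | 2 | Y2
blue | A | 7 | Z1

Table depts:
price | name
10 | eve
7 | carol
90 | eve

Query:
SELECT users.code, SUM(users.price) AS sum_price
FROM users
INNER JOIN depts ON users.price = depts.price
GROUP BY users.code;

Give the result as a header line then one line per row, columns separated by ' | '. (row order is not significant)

== RESULT ==
users.code | sum_price
X2 | 10
Y1 | 90
Z1 | 7

Derivation:
After JOIN depts (3 rows):
users.kind | users.tag | users.price | users.code | depts.price | depts.name
gold | C | 10 | X2 | 10 | eve
red | F | 90 | Y1 | 90 | eve
blue | A | 7 | Z1 | 7 | carol
After GROUP BY (3 rows):
users.code | sum_price
X2 | 10
Y1 | 90
Z1 | 7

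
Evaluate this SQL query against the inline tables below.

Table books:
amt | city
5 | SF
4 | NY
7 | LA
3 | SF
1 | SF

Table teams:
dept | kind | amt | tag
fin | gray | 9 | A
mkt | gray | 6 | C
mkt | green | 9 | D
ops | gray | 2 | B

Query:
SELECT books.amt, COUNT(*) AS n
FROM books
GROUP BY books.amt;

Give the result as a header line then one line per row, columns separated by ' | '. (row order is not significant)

== RESULT ==
books.amt | n
5 | 1
4 | 1
7 | 1
3 | 1
1 | 1

Derivation:
After GROUP BY (5 rows):
books.amt | n
5 | 1
4 | 1
7 | 1
3 | 1
1 | 1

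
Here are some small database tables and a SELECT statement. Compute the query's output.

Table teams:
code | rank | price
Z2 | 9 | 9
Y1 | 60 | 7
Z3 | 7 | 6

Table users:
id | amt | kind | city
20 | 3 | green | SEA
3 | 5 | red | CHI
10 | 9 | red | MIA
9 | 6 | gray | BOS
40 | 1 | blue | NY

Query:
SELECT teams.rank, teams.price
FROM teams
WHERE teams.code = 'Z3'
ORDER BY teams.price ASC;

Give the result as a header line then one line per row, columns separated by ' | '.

After WHERE (1 rows):
teams.code | teams.rank | teams.price
Z3 | 7 | 6
After SELECT (1 rows):
teams.rank | teams.price
7 | 6
After ORDER BY (1 rows):
teams.rank | teams.price
7 | 6

== RESULT ==
teams.rank | teams.price
7 | 6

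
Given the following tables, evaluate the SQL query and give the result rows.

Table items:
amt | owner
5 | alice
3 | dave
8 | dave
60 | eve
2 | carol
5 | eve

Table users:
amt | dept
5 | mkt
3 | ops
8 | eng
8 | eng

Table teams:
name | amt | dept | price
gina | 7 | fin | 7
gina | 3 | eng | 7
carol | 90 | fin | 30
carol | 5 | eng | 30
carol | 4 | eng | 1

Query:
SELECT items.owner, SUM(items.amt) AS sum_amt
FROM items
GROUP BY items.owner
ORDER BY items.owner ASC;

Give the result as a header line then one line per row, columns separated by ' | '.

== RESULT ==
items.owner | sum_amt
alice | 5
carol | 2
dave | 11
eve | 65

Derivation:
After GROUP BY (4 rows):
items.owner | sum_amt
alice | 5
dave | 11
eve | 65
carol | 2
After ORDER BY (4 rows):
items.owner | sum_amt
alice | 5
carol | 2
dave | 11
eve | 65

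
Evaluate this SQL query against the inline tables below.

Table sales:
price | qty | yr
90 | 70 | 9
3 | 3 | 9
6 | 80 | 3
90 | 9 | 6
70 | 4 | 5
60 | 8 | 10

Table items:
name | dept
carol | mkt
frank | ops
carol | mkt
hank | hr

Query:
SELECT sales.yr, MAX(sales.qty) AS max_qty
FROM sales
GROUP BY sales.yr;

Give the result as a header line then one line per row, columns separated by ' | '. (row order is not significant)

After GROUP BY (5 rows):
sales.yr | max_qty
9 | 70
3 | 80
6 | 9
5 | 4
10 | 8

== RESULT ==
sales.yr | max_qty
9 | 70
3 | 80
6 | 9
5 | 4
10 | 8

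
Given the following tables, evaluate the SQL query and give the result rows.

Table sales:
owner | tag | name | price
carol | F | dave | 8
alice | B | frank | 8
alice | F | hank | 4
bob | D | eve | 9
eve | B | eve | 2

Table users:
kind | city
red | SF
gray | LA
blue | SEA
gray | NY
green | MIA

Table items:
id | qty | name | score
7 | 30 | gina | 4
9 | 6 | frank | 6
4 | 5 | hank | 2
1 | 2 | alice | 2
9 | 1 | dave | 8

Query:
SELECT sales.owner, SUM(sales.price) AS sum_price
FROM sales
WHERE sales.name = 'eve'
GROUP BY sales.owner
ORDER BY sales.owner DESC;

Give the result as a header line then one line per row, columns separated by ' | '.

== RESULT ==
sales.owner | sum_price
eve | 2
bob | 9

Derivation:
After WHERE (2 rows):
sales.owner | sales.tag | sales.name | sales.price
bob | D | eve | 9
eve | B | eve | 2
After GROUP BY (2 rows):
sales.owner | sum_price
bob | 9
eve | 2
After ORDER BY (2 rows):
sales.owner | sum_price
eve | 2
bob | 9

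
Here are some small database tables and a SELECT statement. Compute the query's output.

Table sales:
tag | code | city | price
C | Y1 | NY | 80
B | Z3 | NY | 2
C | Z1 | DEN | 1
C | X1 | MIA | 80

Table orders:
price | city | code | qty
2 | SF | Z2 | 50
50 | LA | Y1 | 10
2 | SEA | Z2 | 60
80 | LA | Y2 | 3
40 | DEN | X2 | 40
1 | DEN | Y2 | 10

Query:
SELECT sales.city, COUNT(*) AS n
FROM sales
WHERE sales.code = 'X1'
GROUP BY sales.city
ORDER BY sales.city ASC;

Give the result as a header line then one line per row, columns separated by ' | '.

After WHERE (1 rows):
sales.tag | sales.code | sales.city | sales.price
C | X1 | MIA | 80
After GROUP BY (1 rows):
sales.city | n
MIA | 1
After ORDER BY (1 rows):
sales.city | n
MIA | 1

== RESULT ==
sales.city | n
MIA | 1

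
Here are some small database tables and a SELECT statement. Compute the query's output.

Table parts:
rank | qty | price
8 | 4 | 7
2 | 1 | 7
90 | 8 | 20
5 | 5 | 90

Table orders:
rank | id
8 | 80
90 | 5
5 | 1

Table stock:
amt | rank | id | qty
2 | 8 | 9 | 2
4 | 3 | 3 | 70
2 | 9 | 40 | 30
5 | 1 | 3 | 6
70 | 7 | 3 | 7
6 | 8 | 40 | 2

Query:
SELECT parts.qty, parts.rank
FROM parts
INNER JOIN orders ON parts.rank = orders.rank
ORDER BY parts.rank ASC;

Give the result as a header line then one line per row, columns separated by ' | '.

After JOIN orders (3 rows):
parts.rank | parts.qty | parts.price | orders.rank | orders.id
8 | 4 | 7 | 8 | 80
90 | 8 | 20 | 90 | 5
5 | 5 | 90 | 5 | 1
After SELECT (3 rows):
parts.qty | parts.rank
4 | 8
8 | 90
5 | 5
After ORDER BY (3 rows):
parts.qty | parts.rank
5 | 5
4 | 8
8 | 90

== RESULT ==
parts.qty | parts.rank
5 | 5
4 | 8
8 | 90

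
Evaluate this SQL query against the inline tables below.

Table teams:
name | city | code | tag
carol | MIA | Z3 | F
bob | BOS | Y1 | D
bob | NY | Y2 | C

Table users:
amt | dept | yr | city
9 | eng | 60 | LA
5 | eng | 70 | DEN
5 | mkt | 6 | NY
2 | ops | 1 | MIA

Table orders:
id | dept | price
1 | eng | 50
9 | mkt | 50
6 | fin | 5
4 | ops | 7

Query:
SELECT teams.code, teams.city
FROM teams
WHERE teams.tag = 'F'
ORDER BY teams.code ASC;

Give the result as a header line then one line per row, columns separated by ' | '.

== RESULT ==
teams.code | teams.city
Z3 | MIA

Derivation:
After WHERE (1 rows):
teams.name | teams.city | teams.code | teams.tag
carol | MIA | Z3 | F
After SELECT (1 rows):
teams.code | teams.city
Z3 | MIA
After ORDER BY (1 rows):
teams.code | teams.city
Z3 | MIA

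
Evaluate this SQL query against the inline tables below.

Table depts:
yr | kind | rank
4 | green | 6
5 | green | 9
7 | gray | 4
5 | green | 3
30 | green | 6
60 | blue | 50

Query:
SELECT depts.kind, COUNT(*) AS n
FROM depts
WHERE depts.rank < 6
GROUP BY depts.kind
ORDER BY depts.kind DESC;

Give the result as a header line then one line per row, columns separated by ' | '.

== RESULT ==
depts.kind | n
green | 1
gray | 1

Derivation:
After WHERE (2 rows):
depts.yr | depts.kind | depts.rank
7 | gray | 4
5 | green | 3
After GROUP BY (2 rows):
depts.kind | n
gray | 1
green | 1
After ORDER BY (2 rows):
depts.kind | n
green | 1
gray | 1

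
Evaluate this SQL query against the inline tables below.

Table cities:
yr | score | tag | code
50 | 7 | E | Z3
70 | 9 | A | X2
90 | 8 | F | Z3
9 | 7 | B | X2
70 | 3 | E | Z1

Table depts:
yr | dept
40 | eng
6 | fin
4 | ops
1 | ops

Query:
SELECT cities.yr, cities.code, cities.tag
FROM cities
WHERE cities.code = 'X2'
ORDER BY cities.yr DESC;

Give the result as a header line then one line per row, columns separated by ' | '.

== RESULT ==
cities.yr | cities.code | cities.tag
70 | X2 | A
9 | X2 | B

Derivation:
After WHERE (2 rows):
cities.yr | cities.score | cities.tag | cities.code
70 | 9 | A | X2
9 | 7 | B | X2
After SELECT (2 rows):
cities.yr | cities.code | cities.tag
70 | X2 | A
9 | X2 | B
After ORDER BY (2 rows):
cities.yr | cities.code | cities.tag
70 | X2 | A
9 | X2 | B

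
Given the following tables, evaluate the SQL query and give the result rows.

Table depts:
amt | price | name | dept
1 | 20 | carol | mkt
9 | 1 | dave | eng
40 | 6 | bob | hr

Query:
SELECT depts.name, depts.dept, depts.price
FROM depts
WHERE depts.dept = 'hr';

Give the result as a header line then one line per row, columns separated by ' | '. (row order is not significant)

After WHERE (1 rows):
depts.amt | depts.price | depts.name | depts.dept
40 | 6 | bob | hr
After SELECT (1 rows):
depts.name | depts.dept | depts.price
bob | hr | 6

== RESULT ==
depts.name | depts.dept | depts.price
bob | hr | 6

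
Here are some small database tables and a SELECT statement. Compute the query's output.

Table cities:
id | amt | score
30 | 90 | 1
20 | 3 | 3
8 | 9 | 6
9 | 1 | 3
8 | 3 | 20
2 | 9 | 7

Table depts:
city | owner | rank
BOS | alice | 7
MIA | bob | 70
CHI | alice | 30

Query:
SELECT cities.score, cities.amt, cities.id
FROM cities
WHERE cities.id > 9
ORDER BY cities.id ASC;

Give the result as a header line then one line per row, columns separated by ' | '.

== RESULT ==
cities.score | cities.amt | cities.id
3 | 3 | 20
1 | 90 | 30

Derivation:
After WHERE (2 rows):
cities.id | cities.amt | cities.score
30 | 90 | 1
20 | 3 | 3
After SELECT (2 rows):
cities.score | cities.amt | cities.id
1 | 90 | 30
3 | 3 | 20
After ORDER BY (2 rows):
cities.score | cities.amt | cities.id
3 | 3 | 20
1 | 90 | 30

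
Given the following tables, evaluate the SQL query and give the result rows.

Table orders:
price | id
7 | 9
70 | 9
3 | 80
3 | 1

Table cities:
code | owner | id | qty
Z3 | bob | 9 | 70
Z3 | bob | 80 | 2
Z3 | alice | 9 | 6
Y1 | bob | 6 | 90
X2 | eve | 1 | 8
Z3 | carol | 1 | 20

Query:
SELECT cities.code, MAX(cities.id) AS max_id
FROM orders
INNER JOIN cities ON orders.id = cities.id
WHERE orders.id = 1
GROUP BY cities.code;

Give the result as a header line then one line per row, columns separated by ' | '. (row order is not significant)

After JOIN cities (7 rows):
orders.price | orders.id | cities.code | cities.owner | cities.id | cities.qty
7 | 9 | Z3 | bob | 9 | 70
7 | 9 | Z3 | alice | 9 | 6
70 | 9 | Z3 | bob | 9 | 70
70 | 9 | Z3 | alice | 9 | 6
3 | 80 | Z3 | bob | 80 | 2
3 | 1 | X2 | eve | 1 | 8
3 | 1 | Z3 | carol | 1 | 20
After WHERE (2 rows):
orders.price | orders.id | cities.code | cities.owner | cities.id | cities.qty
3 | 1 | X2 | eve | 1 | 8
3 | 1 | Z3 | carol | 1 | 20
After GROUP BY (2 rows):
cities.code | max_id
X2 | 1
Z3 | 1

== RESULT ==
cities.code | max_id
X2 | 1
Z3 | 1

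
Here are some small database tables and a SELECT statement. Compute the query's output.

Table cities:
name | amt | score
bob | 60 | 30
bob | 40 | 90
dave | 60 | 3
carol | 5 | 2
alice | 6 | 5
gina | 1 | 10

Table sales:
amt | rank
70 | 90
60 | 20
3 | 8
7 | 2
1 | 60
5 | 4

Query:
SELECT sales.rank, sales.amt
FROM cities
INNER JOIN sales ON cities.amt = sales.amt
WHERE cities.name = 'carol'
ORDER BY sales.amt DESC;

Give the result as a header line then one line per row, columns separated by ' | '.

== RESULT ==
sales.rank | sales.amt
4 | 5

Derivation:
After JOIN sales (4 rows):
cities.name | cities.amt | cities.score | sales.amt | sales.rank
bob | 60 | 30 | 60 | 20
dave | 60 | 3 | 60 | 20
carol | 5 | 2 | 5 | 4
gina | 1 | 10 | 1 | 60
After WHERE (1 rows):
cities.name | cities.amt | cities.score | sales.amt | sales.rank
carol | 5 | 2 | 5 | 4
After SELECT (1 rows):
sales.rank | sales.amt
4 | 5
After ORDER BY (1 rows):
sales.rank | sales.amt
4 | 5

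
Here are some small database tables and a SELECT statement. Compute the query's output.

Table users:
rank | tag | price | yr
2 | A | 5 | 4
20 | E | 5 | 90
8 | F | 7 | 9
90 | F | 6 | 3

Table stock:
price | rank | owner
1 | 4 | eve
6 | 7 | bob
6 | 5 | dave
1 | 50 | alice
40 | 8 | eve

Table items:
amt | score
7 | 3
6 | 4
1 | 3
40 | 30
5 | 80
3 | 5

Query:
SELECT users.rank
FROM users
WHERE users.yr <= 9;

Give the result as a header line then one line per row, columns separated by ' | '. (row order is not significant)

== RESULT ==
users.rank
2
8
90

Derivation:
After WHERE (3 rows):
users.rank | users.tag | users.price | users.yr
2 | A | 5 | 4
8 | F | 7 | 9
90 | F | 6 | 3
After SELECT (3 rows):
users.rank
2
8
90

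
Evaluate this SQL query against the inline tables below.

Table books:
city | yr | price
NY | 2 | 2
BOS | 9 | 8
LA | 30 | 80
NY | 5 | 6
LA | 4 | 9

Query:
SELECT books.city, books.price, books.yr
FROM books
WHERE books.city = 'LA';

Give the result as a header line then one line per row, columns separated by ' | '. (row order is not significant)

After WHERE (2 rows):
books.city | books.yr | books.price
LA | 30 | 80
LA | 4 | 9
After SELECT (2 rows):
books.city | books.price | books.yr
LA | 80 | 30
LA | 9 | 4

== RESULT ==
books.city | books.price | books.yr
LA | 80 | 30
LA | 9 | 4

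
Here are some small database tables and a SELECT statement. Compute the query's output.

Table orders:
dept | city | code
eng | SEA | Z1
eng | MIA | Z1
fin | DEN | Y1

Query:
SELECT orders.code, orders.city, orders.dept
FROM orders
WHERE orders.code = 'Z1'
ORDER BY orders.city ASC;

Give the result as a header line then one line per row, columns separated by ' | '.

== RESULT ==
orders.code | orders.city | orders.dept
Z1 | MIA | eng
Z1 | SEA | eng

Derivation:
After WHERE (2 rows):
orders.dept | orders.city | orders.code
eng | SEA | Z1
eng | MIA | Z1
After SELECT (2 rows):
orders.code | orders.city | orders.dept
Z1 | SEA | eng
Z1 | MIA | eng
After ORDER BY (2 rows):
orders.code | orders.city | orders.dept
Z1 | MIA | eng
Z1 | SEA | eng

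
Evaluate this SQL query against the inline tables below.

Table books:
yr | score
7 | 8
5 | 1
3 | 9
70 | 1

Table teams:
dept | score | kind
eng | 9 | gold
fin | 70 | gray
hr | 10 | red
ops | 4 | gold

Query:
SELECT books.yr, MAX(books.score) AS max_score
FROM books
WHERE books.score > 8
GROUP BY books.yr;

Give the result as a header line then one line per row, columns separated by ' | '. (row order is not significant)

After WHERE (1 rows):
books.yr | books.score
3 | 9
After GROUP BY (1 rows):
books.yr | max_score
3 | 9

== RESULT ==
books.yr | max_score
3 | 9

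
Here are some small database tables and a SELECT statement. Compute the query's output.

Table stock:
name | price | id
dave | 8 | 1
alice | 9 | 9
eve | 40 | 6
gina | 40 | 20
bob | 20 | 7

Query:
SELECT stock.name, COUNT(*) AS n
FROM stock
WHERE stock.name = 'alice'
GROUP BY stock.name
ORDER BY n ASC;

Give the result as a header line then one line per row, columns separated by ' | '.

== RESULT ==
stock.name | n
alice | 1

Derivation:
After WHERE (1 rows):
stock.name | stock.price | stock.id
alice | 9 | 9
After GROUP BY (1 rows):
stock.name | n
alice | 1
After ORDER BY (1 rows):
stock.name | n
alice | 1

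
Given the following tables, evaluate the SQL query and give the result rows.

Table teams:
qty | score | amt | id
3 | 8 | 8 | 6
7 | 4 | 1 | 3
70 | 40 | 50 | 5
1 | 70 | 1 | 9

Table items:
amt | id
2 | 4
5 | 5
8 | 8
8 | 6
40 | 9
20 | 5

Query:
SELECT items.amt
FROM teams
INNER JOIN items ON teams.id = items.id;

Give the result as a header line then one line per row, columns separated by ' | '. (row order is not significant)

After JOIN items (4 rows):
teams.qty | teams.score | teams.amt | teams.id | items.amt | items.id
3 | 8 | 8 | 6 | 8 | 6
70 | 40 | 50 | 5 | 5 | 5
70 | 40 | 50 | 5 | 20 | 5
1 | 70 | 1 | 9 | 40 | 9
After SELECT (4 rows):
items.amt
8
5
20
40

== RESULT ==
items.amt
8
5
20
40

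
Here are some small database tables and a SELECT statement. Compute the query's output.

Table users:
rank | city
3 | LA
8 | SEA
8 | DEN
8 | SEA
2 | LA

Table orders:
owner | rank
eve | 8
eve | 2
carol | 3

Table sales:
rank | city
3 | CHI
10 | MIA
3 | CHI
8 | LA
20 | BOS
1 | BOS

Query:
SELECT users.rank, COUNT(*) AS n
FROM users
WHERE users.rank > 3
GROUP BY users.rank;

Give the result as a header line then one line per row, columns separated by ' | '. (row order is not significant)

After WHERE (3 rows):
users.rank | users.city
8 | SEA
8 | DEN
8 | SEA
After GROUP BY (1 rows):
users.rank | n
8 | 3

== RESULT ==
users.rank | n
8 | 3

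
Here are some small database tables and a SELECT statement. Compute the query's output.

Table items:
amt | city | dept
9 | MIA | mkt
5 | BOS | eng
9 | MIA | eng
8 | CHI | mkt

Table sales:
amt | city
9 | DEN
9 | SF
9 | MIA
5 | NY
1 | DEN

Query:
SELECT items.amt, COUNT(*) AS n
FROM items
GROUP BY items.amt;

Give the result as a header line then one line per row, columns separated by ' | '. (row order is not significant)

== RESULT ==
items.amt | n
9 | 2
5 | 1
8 | 1

Derivation:
After GROUP BY (3 rows):
items.amt | n
9 | 2
5 | 1
8 | 1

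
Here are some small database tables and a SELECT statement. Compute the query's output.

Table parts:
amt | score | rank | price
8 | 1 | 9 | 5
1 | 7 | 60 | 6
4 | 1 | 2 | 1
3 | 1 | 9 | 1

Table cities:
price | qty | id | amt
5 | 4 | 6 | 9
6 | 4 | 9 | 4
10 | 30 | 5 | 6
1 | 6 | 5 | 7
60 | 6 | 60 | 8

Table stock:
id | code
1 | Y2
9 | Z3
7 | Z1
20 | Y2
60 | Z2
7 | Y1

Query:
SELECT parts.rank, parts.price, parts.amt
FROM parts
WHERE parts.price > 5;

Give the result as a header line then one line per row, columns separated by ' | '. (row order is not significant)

== RESULT ==
parts.rank | parts.price | parts.amt
60 | 6 | 1

Derivation:
After WHERE (1 rows):
parts.amt | parts.score | parts.rank | parts.price
1 | 7 | 60 | 6
After SELECT (1 rows):
parts.rank | parts.price | parts.amt
60 | 6 | 1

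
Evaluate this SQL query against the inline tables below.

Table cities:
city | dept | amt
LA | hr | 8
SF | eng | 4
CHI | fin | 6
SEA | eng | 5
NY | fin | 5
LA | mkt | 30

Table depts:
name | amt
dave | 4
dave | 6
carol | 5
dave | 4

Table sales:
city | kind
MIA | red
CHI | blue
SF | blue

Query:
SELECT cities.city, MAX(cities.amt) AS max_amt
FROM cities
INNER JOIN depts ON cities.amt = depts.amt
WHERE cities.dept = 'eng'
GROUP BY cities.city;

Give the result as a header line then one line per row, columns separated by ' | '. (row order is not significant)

== RESULT ==
cities.city | max_amt
SF | 4
SEA | 5

Derivation:
After JOIN depts (5 rows):
cities.city | cities.dept | cities.amt | depts.name | depts.amt
SF | eng | 4 | dave | 4
SF | eng | 4 | dave | 4
CHI | fin | 6 | dave | 6
SEA | eng | 5 | carol | 5
NY | fin | 5 | carol | 5
After WHERE (3 rows):
cities.city | cities.dept | cities.amt | depts.name | depts.amt
SF | eng | 4 | dave | 4
SF | eng | 4 | dave | 4
SEA | eng | 5 | carol | 5
After GROUP BY (2 rows):
cities.city | max_amt
SF | 4
SEA | 5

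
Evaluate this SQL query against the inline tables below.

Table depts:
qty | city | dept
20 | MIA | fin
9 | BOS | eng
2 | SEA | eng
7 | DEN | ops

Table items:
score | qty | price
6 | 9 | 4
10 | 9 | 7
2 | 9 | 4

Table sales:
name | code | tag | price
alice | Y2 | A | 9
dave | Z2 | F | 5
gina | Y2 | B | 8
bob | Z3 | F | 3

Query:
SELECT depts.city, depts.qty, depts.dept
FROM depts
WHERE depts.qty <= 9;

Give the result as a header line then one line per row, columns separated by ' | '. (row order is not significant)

After WHERE (3 rows):
depts.qty | depts.city | depts.dept
9 | BOS | eng
2 | SEA | eng
7 | DEN | ops
After SELECT (3 rows):
depts.city | depts.qty | depts.dept
BOS | 9 | eng
SEA | 2 | eng
DEN | 7 | ops

== RESULT ==
depts.city | depts.qty | depts.dept
BOS | 9 | eng
SEA | 2 | eng
DEN | 7 | ops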